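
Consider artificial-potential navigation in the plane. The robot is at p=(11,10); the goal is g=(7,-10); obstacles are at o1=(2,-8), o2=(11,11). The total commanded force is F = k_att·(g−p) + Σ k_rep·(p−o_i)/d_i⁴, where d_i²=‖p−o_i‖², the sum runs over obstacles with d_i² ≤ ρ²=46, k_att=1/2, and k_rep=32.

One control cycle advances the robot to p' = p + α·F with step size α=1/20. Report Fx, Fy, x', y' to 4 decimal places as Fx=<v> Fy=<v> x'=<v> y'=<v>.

F_att = 1/2·(g−p) = 1/2·(-4,-20) = (-2.0000,-10.0000)
o1: d²=405 > ρ²=46 → inactive
o2: d²=1 ≤ ρ²=46; F_rep = 32·(0,-1)/1² = (0.0000,-32.0000)
F = F_att + ΣF_rep = (-2.0000,-42.0000)
p' = p + 1/20·F = (10.9000,7.9000)

Fx=-2.0000 Fy=-42.0000 x'=10.9000 y'=7.9000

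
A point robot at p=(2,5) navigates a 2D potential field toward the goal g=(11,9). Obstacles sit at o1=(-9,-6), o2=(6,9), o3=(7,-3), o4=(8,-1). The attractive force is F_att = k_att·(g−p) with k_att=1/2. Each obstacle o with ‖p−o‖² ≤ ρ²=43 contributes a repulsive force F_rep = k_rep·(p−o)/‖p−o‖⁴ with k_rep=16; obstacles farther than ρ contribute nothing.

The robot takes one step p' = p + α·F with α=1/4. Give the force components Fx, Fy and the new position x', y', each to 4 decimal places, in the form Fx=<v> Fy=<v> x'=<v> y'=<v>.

Fx=4.4375 Fy=1.9375 x'=3.1094 y'=5.4844

F_att = 1/2·(g−p) = 1/2·(9,4) = (4.5000,2.0000)
o1: d²=242 > ρ²=43 → inactive
o2: d²=32 ≤ ρ²=43; F_rep = 16·(-4,-4)/32² = (-0.0625,-0.0625)
o3: d²=89 > ρ²=43 → inactive
o4: d²=72 > ρ²=43 → inactive
F = F_att + ΣF_rep = (4.4375,1.9375)
p' = p + 1/4·F = (3.1094,5.4844)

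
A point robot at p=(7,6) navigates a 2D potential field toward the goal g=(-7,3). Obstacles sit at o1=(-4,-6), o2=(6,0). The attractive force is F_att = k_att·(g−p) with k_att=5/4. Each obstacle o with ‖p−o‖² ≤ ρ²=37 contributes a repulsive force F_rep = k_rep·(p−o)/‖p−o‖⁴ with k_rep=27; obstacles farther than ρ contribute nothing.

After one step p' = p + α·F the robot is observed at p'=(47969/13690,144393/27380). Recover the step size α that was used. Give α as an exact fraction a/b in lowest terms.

α = 1/5

F_att = 5/4·(g−p) = 5/4·(-14,-3) = (-17.5000,-3.7500)
o1: d²=265 > ρ²=37 → inactive
o2: d²=37 ≤ ρ²=37; F_rep = 27·(1,6)/37² = (0.0197,0.1183)
F = F_att + ΣF_rep = (-17.4803,-3.6317)
Δp = p'−p = (-3.4961,-0.7263); α = Δx/Fx = (-47861/13690) / (-47861/2738) = 1/5
check: Δy/Fy = (-19887/27380) / (-19887/5476) = 1/5 ✓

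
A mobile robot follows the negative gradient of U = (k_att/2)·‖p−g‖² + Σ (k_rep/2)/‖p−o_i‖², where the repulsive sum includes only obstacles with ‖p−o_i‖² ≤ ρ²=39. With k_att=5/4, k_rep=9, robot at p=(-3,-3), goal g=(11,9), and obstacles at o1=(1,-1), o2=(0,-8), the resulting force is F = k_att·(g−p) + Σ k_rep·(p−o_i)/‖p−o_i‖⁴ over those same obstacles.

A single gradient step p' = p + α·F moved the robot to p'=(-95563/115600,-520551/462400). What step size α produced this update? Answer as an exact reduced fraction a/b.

α = 1/8

F_att = 5/4·(g−p) = 5/4·(14,12) = (17.5000,15.0000)
o1: d²=20 ≤ ρ²=39; F_rep = 9·(-4,-2)/20² = (-0.0900,-0.0450)
o2: d²=34 ≤ ρ²=39; F_rep = 9·(-3,5)/34² = (-0.0234,0.0389)
F = F_att + ΣF_rep = (17.3866,14.9939)
Δp = p'−p = (2.1733,1.8742); α = Δx/Fx = (251237/115600) / (251237/14450) = 1/8
check: Δy/Fy = (866649/462400) / (866649/57800) = 1/8 ✓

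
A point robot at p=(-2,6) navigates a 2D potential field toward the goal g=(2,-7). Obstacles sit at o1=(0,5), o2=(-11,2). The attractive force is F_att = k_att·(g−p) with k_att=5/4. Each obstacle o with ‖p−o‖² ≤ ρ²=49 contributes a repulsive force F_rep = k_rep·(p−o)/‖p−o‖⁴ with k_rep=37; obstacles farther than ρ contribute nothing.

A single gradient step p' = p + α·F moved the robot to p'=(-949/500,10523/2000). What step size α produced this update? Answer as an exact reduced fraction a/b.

α = 1/20

F_att = 5/4·(g−p) = 5/4·(4,-13) = (5.0000,-16.2500)
o1: d²=5 ≤ ρ²=49; F_rep = 37·(-2,1)/5² = (-2.9600,1.4800)
o2: d²=97 > ρ²=49 → inactive
F = F_att + ΣF_rep = (2.0400,-14.7700)
Δp = p'−p = (0.1020,-0.7385); α = Δx/Fx = (51/500) / (51/25) = 1/20
check: Δy/Fy = (-1477/2000) / (-1477/100) = 1/20 ✓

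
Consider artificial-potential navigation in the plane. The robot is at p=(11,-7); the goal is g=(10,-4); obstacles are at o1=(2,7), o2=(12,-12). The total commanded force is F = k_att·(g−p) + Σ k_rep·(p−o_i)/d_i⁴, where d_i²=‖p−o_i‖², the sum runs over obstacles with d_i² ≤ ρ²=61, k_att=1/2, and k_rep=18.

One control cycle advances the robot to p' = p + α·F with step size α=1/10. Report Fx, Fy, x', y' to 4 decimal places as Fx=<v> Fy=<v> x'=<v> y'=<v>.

Fx=-0.5266 Fy=1.6331 x'=10.9473 y'=-6.8367

F_att = 1/2·(g−p) = 1/2·(-1,3) = (-0.5000,1.5000)
o1: d²=277 > ρ²=61 → inactive
o2: d²=26 ≤ ρ²=61; F_rep = 18·(-1,5)/26² = (-0.0266,0.1331)
F = F_att + ΣF_rep = (-0.5266,1.6331)
p' = p + 1/10·F = (10.9473,-6.8367)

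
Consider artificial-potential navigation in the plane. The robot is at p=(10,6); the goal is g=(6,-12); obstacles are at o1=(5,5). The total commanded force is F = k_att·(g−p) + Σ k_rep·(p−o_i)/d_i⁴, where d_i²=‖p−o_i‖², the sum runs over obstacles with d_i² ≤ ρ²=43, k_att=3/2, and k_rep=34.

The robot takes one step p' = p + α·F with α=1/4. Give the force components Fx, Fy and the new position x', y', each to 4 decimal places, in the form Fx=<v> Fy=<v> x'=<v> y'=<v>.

F_att = 3/2·(g−p) = 3/2·(-4,-18) = (-6.0000,-27.0000)
o1: d²=26 ≤ ρ²=43; F_rep = 34·(5,1)/26² = (0.2515,0.0503)
F = F_att + ΣF_rep = (-5.7485,-26.9497)
p' = p + 1/4·F = (8.5629,-0.7374)

Fx=-5.7485 Fy=-26.9497 x'=8.5629 y'=-0.7374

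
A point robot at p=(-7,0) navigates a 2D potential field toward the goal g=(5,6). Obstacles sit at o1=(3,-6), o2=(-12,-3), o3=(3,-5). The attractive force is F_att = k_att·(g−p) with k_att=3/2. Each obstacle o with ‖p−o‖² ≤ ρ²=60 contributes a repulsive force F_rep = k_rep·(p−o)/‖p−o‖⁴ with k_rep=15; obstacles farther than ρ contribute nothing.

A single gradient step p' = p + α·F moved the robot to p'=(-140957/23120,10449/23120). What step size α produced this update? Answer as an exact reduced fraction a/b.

α = 1/20

F_att = 3/2·(g−p) = 3/2·(12,6) = (18.0000,9.0000)
o1: d²=136 > ρ²=60 → inactive
o2: d²=34 ≤ ρ²=60; F_rep = 15·(5,3)/34² = (0.0649,0.0389)
o3: d²=125 > ρ²=60 → inactive
F = F_att + ΣF_rep = (18.0649,9.0389)
Δp = p'−p = (0.9032,0.4519); α = Δx/Fx = (20883/23120) / (20883/1156) = 1/20
check: Δy/Fy = (10449/23120) / (10449/1156) = 1/20 ✓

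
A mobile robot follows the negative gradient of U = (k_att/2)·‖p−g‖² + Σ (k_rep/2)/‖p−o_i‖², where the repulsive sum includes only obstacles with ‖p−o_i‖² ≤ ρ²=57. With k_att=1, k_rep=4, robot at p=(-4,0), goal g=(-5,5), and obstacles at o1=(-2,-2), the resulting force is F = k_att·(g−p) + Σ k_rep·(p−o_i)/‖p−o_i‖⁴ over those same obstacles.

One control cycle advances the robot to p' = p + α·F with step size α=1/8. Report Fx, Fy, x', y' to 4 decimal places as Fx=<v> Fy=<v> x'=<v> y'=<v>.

F_att = 1·(g−p) = 1·(-1,5) = (-1.0000,5.0000)
o1: d²=8 ≤ ρ²=57; F_rep = 4·(-2,2)/8² = (-0.1250,0.1250)
F = F_att + ΣF_rep = (-1.1250,5.1250)
p' = p + 1/8·F = (-4.1406,0.6406)

Fx=-1.1250 Fy=5.1250 x'=-4.1406 y'=0.6406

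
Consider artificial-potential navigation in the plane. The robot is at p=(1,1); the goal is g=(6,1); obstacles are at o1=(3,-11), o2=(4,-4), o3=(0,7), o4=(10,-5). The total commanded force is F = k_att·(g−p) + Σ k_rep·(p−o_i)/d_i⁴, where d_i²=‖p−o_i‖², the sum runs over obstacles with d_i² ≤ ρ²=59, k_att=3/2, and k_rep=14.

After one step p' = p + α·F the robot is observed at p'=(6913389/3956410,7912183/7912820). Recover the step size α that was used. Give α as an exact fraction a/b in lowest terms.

F_att = 3/2·(g−p) = 3/2·(5,0) = (7.5000,0.0000)
o1: d²=148 > ρ²=59 → inactive
o2: d²=34 ≤ ρ²=59; F_rep = 14·(-3,5)/34² = (-0.0363,0.0606)
o3: d²=37 ≤ ρ²=59; F_rep = 14·(1,-6)/37² = (0.0102,-0.0614)
o4: d²=117 > ρ²=59 → inactive
F = F_att + ΣF_rep = (7.4739,-0.0008)
Δp = p'−p = (0.7474,-0.0001); α = Δx/Fx = (2956979/3956410) / (2956979/395641) = 1/10
check: Δy/Fy = (-637/7912820) / (-637/791282) = 1/10 ✓

α = 1/10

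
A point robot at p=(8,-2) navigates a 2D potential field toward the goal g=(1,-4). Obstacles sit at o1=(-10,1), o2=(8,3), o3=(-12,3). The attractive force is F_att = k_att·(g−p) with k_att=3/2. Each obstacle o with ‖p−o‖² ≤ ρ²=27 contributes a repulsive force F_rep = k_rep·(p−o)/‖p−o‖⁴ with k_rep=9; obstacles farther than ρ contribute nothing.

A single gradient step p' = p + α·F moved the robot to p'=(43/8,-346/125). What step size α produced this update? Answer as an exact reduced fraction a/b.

α = 1/4

F_att = 3/2·(g−p) = 3/2·(-7,-2) = (-10.5000,-3.0000)
o1: d²=333 > ρ²=27 → inactive
o2: d²=25 ≤ ρ²=27; F_rep = 9·(0,-5)/25² = (0.0000,-0.0720)
o3: d²=425 > ρ²=27 → inactive
F = F_att + ΣF_rep = (-10.5000,-3.0720)
Δp = p'−p = (-2.6250,-0.7680); α = Δx/Fx = (-21/8) / (-21/2) = 1/4
check: Δy/Fy = (-96/125) / (-384/125) = 1/4 ✓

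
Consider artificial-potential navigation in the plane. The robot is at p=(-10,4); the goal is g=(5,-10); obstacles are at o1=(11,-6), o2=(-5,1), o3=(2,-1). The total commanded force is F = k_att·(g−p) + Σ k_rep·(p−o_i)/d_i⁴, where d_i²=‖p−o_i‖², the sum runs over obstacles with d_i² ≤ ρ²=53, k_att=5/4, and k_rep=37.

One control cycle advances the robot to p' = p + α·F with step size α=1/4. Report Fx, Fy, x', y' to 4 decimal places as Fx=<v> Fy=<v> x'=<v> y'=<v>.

F_att = 5/4·(g−p) = 5/4·(15,-14) = (18.7500,-17.5000)
o1: d²=541 > ρ²=53 → inactive
o2: d²=34 ≤ ρ²=53; F_rep = 37·(-5,3)/34² = (-0.1600,0.0960)
o3: d²=169 > ρ²=53 → inactive
F = F_att + ΣF_rep = (18.5900,-17.4040)
p' = p + 1/4·F = (-5.3525,-0.3510)

Fx=18.5900 Fy=-17.4040 x'=-5.3525 y'=-0.3510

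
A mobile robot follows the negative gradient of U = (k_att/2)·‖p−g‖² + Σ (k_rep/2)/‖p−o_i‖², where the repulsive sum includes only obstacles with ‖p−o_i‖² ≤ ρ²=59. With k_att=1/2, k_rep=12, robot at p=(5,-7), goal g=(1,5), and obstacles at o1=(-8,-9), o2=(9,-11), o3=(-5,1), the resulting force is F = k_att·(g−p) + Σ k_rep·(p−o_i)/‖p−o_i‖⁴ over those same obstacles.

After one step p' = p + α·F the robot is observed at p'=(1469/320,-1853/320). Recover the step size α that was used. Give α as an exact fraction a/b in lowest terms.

F_att = 1/2·(g−p) = 1/2·(-4,12) = (-2.0000,6.0000)
o1: d²=173 > ρ²=59 → inactive
o2: d²=32 ≤ ρ²=59; F_rep = 12·(-4,4)/32² = (-0.0469,0.0469)
o3: d²=164 > ρ²=59 → inactive
F = F_att + ΣF_rep = (-2.0469,6.0469)
Δp = p'−p = (-0.4094,1.2094); α = Δx/Fx = (-131/320) / (-131/64) = 1/5
check: Δy/Fy = (387/320) / (387/64) = 1/5 ✓

α = 1/5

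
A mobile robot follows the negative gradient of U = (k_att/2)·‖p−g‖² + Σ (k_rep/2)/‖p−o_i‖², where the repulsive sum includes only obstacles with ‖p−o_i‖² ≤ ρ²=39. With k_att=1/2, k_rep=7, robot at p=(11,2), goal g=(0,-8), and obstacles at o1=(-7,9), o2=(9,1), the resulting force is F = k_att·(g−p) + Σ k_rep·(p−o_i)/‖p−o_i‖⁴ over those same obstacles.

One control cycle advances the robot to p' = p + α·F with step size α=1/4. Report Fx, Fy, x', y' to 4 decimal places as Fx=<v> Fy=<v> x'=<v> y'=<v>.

F_att = 1/2·(g−p) = 1/2·(-11,-10) = (-5.5000,-5.0000)
o1: d²=373 > ρ²=39 → inactive
o2: d²=5 ≤ ρ²=39; F_rep = 7·(2,1)/5² = (0.5600,0.2800)
F = F_att + ΣF_rep = (-4.9400,-4.7200)
p' = p + 1/4·F = (9.7650,0.8200)

Fx=-4.9400 Fy=-4.7200 x'=9.7650 y'=0.8200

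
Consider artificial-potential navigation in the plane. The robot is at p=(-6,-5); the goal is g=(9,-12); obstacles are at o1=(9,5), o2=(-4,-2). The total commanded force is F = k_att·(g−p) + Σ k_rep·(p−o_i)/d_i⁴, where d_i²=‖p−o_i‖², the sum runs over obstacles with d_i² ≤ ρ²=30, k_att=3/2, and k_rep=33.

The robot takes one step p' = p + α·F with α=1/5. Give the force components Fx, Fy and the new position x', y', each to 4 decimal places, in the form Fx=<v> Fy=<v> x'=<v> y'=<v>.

F_att = 3/2·(g−p) = 3/2·(15,-7) = (22.5000,-10.5000)
o1: d²=325 > ρ²=30 → inactive
o2: d²=13 ≤ ρ²=30; F_rep = 33·(-2,-3)/13² = (-0.3905,-0.5858)
F = F_att + ΣF_rep = (22.1095,-11.0858)
p' = p + 1/5·F = (-1.5781,-7.2172)

Fx=22.1095 Fy=-11.0858 x'=-1.5781 y'=-7.2172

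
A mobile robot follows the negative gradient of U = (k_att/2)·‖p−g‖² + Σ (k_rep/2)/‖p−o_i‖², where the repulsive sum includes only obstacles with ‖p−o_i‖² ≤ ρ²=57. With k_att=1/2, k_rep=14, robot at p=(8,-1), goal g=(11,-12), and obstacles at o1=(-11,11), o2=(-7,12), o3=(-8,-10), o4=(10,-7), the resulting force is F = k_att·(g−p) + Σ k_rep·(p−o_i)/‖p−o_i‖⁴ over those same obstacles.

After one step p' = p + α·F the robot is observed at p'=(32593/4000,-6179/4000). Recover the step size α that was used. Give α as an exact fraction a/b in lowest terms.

F_att = 1/2·(g−p) = 1/2·(3,-11) = (1.5000,-5.5000)
o1: d²=505 > ρ²=57 → inactive
o2: d²=394 > ρ²=57 → inactive
o3: d²=337 > ρ²=57 → inactive
o4: d²=40 ≤ ρ²=57; F_rep = 14·(-2,6)/40² = (-0.0175,0.0525)
F = F_att + ΣF_rep = (1.4825,-5.4475)
Δp = p'−p = (0.1482,-0.5447); α = Δx/Fx = (593/4000) / (593/400) = 1/10
check: Δy/Fy = (-2179/4000) / (-2179/400) = 1/10 ✓

α = 1/10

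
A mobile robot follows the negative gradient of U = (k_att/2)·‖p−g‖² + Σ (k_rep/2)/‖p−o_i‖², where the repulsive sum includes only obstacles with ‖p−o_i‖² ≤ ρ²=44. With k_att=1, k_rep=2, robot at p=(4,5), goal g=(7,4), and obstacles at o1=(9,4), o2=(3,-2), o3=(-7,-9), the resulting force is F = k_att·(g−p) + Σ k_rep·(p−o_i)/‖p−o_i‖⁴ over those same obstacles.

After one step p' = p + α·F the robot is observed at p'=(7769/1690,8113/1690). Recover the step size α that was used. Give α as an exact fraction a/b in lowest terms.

α = 1/5

F_att = 1·(g−p) = 1·(3,-1) = (3.0000,-1.0000)
o1: d²=26 ≤ ρ²=44; F_rep = 2·(-5,1)/26² = (-0.0148,0.0030)
o2: d²=50 > ρ²=44 → inactive
o3: d²=317 > ρ²=44 → inactive
F = F_att + ΣF_rep = (2.9852,-0.9970)
Δp = p'−p = (0.5970,-0.1994); α = Δx/Fx = (1009/1690) / (1009/338) = 1/5
check: Δy/Fy = (-337/1690) / (-337/338) = 1/5 ✓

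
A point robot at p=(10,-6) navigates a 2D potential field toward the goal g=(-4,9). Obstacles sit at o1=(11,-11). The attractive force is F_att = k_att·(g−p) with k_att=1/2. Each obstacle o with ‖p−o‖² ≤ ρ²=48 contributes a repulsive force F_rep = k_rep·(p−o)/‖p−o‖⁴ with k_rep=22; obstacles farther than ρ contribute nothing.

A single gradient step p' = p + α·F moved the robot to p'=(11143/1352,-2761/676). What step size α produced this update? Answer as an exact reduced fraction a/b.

F_att = 1/2·(g−p) = 1/2·(-14,15) = (-7.0000,7.5000)
o1: d²=26 ≤ ρ²=48; F_rep = 22·(-1,5)/26² = (-0.0325,0.1627)
F = F_att + ΣF_rep = (-7.0325,7.6627)
Δp = p'−p = (-1.7581,1.9157); α = Δx/Fx = (-2377/1352) / (-2377/338) = 1/4
check: Δy/Fy = (1295/676) / (1295/169) = 1/4 ✓

α = 1/4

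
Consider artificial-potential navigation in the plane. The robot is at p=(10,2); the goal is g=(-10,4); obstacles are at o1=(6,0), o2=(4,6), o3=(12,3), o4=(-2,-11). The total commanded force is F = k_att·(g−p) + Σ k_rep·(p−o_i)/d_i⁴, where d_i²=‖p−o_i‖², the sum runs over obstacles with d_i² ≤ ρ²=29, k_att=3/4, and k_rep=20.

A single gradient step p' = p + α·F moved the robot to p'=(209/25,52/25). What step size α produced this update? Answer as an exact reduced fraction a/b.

α = 1/10

F_att = 3/4·(g−p) = 3/4·(-20,2) = (-15.0000,1.5000)
o1: d²=20 ≤ ρ²=29; F_rep = 20·(4,2)/20² = (0.2000,0.1000)
o2: d²=52 > ρ²=29 → inactive
o3: d²=5 ≤ ρ²=29; F_rep = 20·(-2,-1)/5² = (-1.6000,-0.8000)
o4: d²=313 > ρ²=29 → inactive
F = F_att + ΣF_rep = (-16.4000,0.8000)
Δp = p'−p = (-1.6400,0.0800); α = Δx/Fx = (-41/25) / (-82/5) = 1/10
check: Δy/Fy = (2/25) / (4/5) = 1/10 ✓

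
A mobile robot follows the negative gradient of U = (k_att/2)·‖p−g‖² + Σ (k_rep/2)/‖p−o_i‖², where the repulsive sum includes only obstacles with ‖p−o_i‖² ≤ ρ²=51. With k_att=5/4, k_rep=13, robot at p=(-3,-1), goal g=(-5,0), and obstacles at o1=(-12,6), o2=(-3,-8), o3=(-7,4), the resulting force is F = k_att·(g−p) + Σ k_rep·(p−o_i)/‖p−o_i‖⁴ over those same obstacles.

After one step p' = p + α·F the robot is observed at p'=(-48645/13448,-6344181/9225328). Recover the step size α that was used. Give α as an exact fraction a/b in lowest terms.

F_att = 5/4·(g−p) = 5/4·(-2,1) = (-2.5000,1.2500)
o1: d²=130 > ρ²=51 → inactive
o2: d²=49 ≤ ρ²=51; F_rep = 13·(0,7)/49² = (0.0000,0.0379)
o3: d²=41 ≤ ρ²=51; F_rep = 13·(4,-5)/41² = (0.0309,-0.0387)
F = F_att + ΣF_rep = (-2.4691,1.2492)
Δp = p'−p = (-0.6173,0.3123); α = Δx/Fx = (-8301/13448) / (-8301/3362) = 1/4
check: Δy/Fy = (2881147/9225328) / (2881147/2306332) = 1/4 ✓

α = 1/4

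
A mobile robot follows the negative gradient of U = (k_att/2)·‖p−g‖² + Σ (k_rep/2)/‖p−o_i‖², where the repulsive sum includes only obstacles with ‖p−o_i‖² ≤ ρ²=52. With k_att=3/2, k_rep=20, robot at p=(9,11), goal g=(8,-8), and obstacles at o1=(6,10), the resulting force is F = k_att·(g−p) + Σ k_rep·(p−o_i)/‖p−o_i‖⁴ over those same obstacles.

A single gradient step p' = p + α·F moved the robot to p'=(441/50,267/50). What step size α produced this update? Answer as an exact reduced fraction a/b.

α = 1/5

F_att = 3/2·(g−p) = 3/2·(-1,-19) = (-1.5000,-28.5000)
o1: d²=10 ≤ ρ²=52; F_rep = 20·(3,1)/10² = (0.6000,0.2000)
F = F_att + ΣF_rep = (-0.9000,-28.3000)
Δp = p'−p = (-0.1800,-5.6600); α = Δx/Fx = (-9/50) / (-9/10) = 1/5
check: Δy/Fy = (-283/50) / (-283/10) = 1/5 ✓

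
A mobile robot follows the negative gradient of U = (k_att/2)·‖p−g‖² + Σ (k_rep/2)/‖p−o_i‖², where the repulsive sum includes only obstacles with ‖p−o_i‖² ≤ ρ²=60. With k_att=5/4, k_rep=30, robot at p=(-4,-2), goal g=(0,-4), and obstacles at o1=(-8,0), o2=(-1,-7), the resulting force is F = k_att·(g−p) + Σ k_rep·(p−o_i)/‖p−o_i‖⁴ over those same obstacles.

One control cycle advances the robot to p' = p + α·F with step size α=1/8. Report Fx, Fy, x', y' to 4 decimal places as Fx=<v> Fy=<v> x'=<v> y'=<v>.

F_att = 5/4·(g−p) = 5/4·(4,-2) = (5.0000,-2.5000)
o1: d²=20 ≤ ρ²=60; F_rep = 30·(4,-2)/20² = (0.3000,-0.1500)
o2: d²=34 ≤ ρ²=60; F_rep = 30·(-3,5)/34² = (-0.0779,0.1298)
F = F_att + ΣF_rep = (5.2221,-2.5202)
p' = p + 1/8·F = (-3.3472,-2.3150)

Fx=5.2221 Fy=-2.5202 x'=-3.3472 y'=-2.3150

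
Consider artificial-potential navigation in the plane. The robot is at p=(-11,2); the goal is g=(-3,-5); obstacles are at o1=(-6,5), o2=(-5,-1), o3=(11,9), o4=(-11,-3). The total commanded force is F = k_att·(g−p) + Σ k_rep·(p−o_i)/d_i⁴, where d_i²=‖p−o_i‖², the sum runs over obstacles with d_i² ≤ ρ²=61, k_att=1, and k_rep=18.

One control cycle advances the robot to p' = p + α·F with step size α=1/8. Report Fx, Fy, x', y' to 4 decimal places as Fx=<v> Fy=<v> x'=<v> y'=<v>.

F_att = 1·(g−p) = 1·(8,-7) = (8.0000,-7.0000)
o1: d²=34 ≤ ρ²=61; F_rep = 18·(-5,-3)/34² = (-0.0779,-0.0467)
o2: d²=45 ≤ ρ²=61; F_rep = 18·(-6,3)/45² = (-0.0533,0.0267)
o3: d²=533 > ρ²=61 → inactive
o4: d²=25 ≤ ρ²=61; F_rep = 18·(0,5)/25² = (0.0000,0.1440)
F = F_att + ΣF_rep = (7.8688,-6.8760)
p' = p + 1/8·F = (-10.0164,1.1405)

Fx=7.8688 Fy=-6.8760 x'=-10.0164 y'=1.1405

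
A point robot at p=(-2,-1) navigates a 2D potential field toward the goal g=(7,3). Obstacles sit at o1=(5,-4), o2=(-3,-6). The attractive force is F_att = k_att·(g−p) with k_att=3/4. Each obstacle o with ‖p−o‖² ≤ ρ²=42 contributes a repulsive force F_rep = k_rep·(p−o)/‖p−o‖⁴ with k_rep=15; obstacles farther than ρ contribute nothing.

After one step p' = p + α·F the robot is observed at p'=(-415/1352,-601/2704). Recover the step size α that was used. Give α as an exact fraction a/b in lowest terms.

F_att = 3/4·(g−p) = 3/4·(9,4) = (6.7500,3.0000)
o1: d²=58 > ρ²=42 → inactive
o2: d²=26 ≤ ρ²=42; F_rep = 15·(1,5)/26² = (0.0222,0.1109)
F = F_att + ΣF_rep = (6.7722,3.1109)
Δp = p'−p = (1.6930,0.7777); α = Δx/Fx = (2289/1352) / (2289/338) = 1/4
check: Δy/Fy = (2103/2704) / (2103/676) = 1/4 ✓

α = 1/4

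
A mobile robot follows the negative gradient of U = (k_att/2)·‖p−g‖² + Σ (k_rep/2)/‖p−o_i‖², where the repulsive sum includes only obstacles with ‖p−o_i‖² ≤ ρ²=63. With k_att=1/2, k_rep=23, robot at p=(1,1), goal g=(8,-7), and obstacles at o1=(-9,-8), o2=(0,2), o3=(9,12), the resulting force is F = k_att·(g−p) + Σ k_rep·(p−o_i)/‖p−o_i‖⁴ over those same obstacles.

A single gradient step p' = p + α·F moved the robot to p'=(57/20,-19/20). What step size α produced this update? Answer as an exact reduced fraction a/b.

α = 1/5

F_att = 1/2·(g−p) = 1/2·(7,-8) = (3.5000,-4.0000)
o1: d²=181 > ρ²=63 → inactive
o2: d²=2 ≤ ρ²=63; F_rep = 23·(1,-1)/2² = (5.7500,-5.7500)
o3: d²=185 > ρ²=63 → inactive
F = F_att + ΣF_rep = (9.2500,-9.7500)
Δp = p'−p = (1.8500,-1.9500); α = Δx/Fx = (37/20) / (37/4) = 1/5
check: Δy/Fy = (-39/20) / (-39/4) = 1/5 ✓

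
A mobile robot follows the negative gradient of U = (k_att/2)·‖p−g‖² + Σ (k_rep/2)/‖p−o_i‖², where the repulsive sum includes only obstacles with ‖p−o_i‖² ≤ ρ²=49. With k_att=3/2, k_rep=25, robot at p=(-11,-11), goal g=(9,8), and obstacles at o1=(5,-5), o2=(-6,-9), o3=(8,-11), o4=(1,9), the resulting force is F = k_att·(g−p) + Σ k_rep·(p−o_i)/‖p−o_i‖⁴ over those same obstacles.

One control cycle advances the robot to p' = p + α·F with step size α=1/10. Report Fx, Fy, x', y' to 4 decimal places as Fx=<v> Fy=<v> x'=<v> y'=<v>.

Fx=29.8514 Fy=28.4405 x'=-8.0149 y'=-8.1559

F_att = 3/2·(g−p) = 3/2·(20,19) = (30.0000,28.5000)
o1: d²=292 > ρ²=49 → inactive
o2: d²=29 ≤ ρ²=49; F_rep = 25·(-5,-2)/29² = (-0.1486,-0.0595)
o3: d²=361 > ρ²=49 → inactive
o4: d²=544 > ρ²=49 → inactive
F = F_att + ΣF_rep = (29.8514,28.4405)
p' = p + 1/10·F = (-8.0149,-8.1559)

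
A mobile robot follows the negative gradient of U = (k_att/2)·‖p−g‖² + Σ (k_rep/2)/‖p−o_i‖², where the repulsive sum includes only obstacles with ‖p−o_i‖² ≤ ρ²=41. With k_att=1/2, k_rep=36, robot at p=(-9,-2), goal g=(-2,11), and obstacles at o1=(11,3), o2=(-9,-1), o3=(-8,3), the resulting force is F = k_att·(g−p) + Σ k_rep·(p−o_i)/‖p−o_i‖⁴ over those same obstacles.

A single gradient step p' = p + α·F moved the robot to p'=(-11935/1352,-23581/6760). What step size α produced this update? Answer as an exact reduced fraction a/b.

α = 1/20

F_att = 1/2·(g−p) = 1/2·(7,13) = (3.5000,6.5000)
o1: d²=425 > ρ²=41 → inactive
o2: d²=1 ≤ ρ²=41; F_rep = 36·(0,-1)/1² = (0.0000,-36.0000)
o3: d²=26 ≤ ρ²=41; F_rep = 36·(-1,-5)/26² = (-0.0533,-0.2663)
F = F_att + ΣF_rep = (3.4467,-29.7663)
Δp = p'−p = (0.1723,-1.4883); α = Δx/Fx = (233/1352) / (1165/338) = 1/20
check: Δy/Fy = (-10061/6760) / (-10061/338) = 1/20 ✓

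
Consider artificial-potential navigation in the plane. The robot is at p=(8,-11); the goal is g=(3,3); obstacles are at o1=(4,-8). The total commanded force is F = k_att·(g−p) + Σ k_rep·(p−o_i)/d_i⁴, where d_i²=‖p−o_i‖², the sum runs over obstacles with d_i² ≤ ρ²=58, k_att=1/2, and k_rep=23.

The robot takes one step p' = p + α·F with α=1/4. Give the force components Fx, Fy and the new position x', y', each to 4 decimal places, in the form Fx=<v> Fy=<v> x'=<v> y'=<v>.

Fx=-2.3528 Fy=6.8896 x'=7.4118 y'=-9.2776

F_att = 1/2·(g−p) = 1/2·(-5,14) = (-2.5000,7.0000)
o1: d²=25 ≤ ρ²=58; F_rep = 23·(4,-3)/25² = (0.1472,-0.1104)
F = F_att + ΣF_rep = (-2.3528,6.8896)
p' = p + 1/4·F = (7.4118,-9.2776)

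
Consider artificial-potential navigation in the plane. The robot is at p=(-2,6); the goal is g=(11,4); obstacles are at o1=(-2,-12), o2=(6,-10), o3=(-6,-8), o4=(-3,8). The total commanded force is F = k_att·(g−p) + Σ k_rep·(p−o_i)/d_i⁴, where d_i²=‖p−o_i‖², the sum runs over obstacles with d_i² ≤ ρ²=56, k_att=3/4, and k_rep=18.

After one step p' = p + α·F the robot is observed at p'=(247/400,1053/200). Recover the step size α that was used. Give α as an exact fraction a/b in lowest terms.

α = 1/4

F_att = 3/4·(g−p) = 3/4·(13,-2) = (9.7500,-1.5000)
o1: d²=324 > ρ²=56 → inactive
o2: d²=320 > ρ²=56 → inactive
o3: d²=212 > ρ²=56 → inactive
o4: d²=5 ≤ ρ²=56; F_rep = 18·(1,-2)/5² = (0.7200,-1.4400)
F = F_att + ΣF_rep = (10.4700,-2.9400)
Δp = p'−p = (2.6175,-0.7350); α = Δx/Fx = (1047/400) / (1047/100) = 1/4
check: Δy/Fy = (-147/200) / (-147/50) = 1/4 ✓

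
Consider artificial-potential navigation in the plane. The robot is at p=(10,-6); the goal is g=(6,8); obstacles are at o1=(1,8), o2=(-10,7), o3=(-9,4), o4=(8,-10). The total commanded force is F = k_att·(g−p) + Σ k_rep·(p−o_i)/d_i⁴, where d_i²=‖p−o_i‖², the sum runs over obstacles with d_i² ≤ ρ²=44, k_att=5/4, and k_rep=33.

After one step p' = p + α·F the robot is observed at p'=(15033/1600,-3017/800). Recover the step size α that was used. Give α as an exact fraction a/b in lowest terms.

F_att = 5/4·(g−p) = 5/4·(-4,14) = (-5.0000,17.5000)
o1: d²=277 > ρ²=44 → inactive
o2: d²=569 > ρ²=44 → inactive
o3: d²=461 > ρ²=44 → inactive
o4: d²=20 ≤ ρ²=44; F_rep = 33·(2,4)/20² = (0.1650,0.3300)
F = F_att + ΣF_rep = (-4.8350,17.8300)
Δp = p'−p = (-0.6044,2.2287); α = Δx/Fx = (-967/1600) / (-967/200) = 1/8
check: Δy/Fy = (1783/800) / (1783/100) = 1/8 ✓

α = 1/8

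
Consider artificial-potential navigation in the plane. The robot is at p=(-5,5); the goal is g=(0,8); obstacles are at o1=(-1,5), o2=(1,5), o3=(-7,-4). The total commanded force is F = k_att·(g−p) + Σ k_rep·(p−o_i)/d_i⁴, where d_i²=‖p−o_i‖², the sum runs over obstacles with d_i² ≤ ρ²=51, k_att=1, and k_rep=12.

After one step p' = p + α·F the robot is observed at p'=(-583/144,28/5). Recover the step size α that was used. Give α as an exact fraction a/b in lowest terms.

α = 1/5

F_att = 1·(g−p) = 1·(5,3) = (5.0000,3.0000)
o1: d²=16 ≤ ρ²=51; F_rep = 12·(-4,0)/16² = (-0.1875,0.0000)
o2: d²=36 ≤ ρ²=51; F_rep = 12·(-6,0)/36² = (-0.0556,0.0000)
o3: d²=85 > ρ²=51 → inactive
F = F_att + ΣF_rep = (4.7569,3.0000)
Δp = p'−p = (0.9514,0.6000); α = Δx/Fx = (137/144) / (685/144) = 1/5
check: Δy/Fy = (3/5) / (3) = 1/5 ✓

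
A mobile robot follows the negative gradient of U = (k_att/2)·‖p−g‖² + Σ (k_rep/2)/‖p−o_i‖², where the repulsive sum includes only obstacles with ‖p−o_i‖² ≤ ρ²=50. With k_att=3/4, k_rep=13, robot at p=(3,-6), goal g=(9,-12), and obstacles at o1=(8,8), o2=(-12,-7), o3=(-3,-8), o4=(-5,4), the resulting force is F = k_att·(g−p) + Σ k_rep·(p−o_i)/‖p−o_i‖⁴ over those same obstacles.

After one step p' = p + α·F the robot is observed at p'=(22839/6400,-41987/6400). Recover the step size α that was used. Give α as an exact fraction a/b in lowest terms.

F_att = 3/4·(g−p) = 3/4·(6,-6) = (4.5000,-4.5000)
o1: d²=221 > ρ²=50 → inactive
o2: d²=226 > ρ²=50 → inactive
o3: d²=40 ≤ ρ²=50; F_rep = 13·(6,2)/40² = (0.0488,0.0163)
o4: d²=164 > ρ²=50 → inactive
F = F_att + ΣF_rep = (4.5488,-4.4837)
Δp = p'−p = (0.5686,-0.5605); α = Δx/Fx = (3639/6400) / (3639/800) = 1/8
check: Δy/Fy = (-3587/6400) / (-3587/800) = 1/8 ✓

α = 1/8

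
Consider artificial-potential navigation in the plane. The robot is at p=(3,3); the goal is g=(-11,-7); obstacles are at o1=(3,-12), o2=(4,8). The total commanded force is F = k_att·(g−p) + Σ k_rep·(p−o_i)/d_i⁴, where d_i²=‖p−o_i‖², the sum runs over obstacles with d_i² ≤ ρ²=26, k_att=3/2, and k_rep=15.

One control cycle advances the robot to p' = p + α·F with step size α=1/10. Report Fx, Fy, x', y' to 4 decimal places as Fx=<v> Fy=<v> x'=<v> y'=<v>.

F_att = 3/2·(g−p) = 3/2·(-14,-10) = (-21.0000,-15.0000)
o1: d²=225 > ρ²=26 → inactive
o2: d²=26 ≤ ρ²=26; F_rep = 15·(-1,-5)/26² = (-0.0222,-0.1109)
F = F_att + ΣF_rep = (-21.0222,-15.1109)
p' = p + 1/10·F = (0.8978,1.4889)

Fx=-21.0222 Fy=-15.1109 x'=0.8978 y'=1.4889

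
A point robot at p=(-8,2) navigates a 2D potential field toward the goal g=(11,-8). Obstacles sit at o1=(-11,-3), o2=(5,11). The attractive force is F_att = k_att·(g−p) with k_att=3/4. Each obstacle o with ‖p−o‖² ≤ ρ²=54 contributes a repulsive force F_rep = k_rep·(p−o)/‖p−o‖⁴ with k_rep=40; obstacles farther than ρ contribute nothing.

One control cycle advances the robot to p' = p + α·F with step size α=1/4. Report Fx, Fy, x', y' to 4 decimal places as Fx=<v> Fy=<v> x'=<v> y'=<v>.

Fx=14.3538 Fy=-7.3270 x'=-4.4115 y'=0.1683

F_att = 3/4·(g−p) = 3/4·(19,-10) = (14.2500,-7.5000)
o1: d²=34 ≤ ρ²=54; F_rep = 40·(3,5)/34² = (0.1038,0.1730)
o2: d²=250 > ρ²=54 → inactive
F = F_att + ΣF_rep = (14.3538,-7.3270)
p' = p + 1/4·F = (-4.4115,0.1683)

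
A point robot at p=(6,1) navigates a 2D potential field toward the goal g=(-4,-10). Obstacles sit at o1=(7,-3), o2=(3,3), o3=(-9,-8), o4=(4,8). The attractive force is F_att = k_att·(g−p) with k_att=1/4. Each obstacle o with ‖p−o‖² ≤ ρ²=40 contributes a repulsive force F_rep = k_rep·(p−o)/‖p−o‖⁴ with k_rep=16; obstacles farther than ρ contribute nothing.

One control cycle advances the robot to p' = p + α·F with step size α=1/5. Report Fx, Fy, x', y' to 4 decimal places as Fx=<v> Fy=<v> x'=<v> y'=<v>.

Fx=-2.2713 Fy=-2.7179 x'=5.5457 y'=0.4564

F_att = 1/4·(g−p) = 1/4·(-10,-11) = (-2.5000,-2.7500)
o1: d²=17 ≤ ρ²=40; F_rep = 16·(-1,4)/17² = (-0.0554,0.2215)
o2: d²=13 ≤ ρ²=40; F_rep = 16·(3,-2)/13² = (0.2840,-0.1893)
o3: d²=306 > ρ²=40 → inactive
o4: d²=53 > ρ²=40 → inactive
F = F_att + ΣF_rep = (-2.2713,-2.7179)
p' = p + 1/5·F = (5.5457,0.4564)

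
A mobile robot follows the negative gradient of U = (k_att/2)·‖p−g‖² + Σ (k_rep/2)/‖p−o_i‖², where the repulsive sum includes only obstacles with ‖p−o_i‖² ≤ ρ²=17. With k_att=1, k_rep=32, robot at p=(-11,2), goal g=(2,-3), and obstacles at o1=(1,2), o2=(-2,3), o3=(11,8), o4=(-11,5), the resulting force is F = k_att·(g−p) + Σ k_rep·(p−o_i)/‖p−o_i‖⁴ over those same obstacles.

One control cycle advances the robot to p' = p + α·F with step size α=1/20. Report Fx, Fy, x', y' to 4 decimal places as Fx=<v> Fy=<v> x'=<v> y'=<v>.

Fx=13.0000 Fy=-6.1852 x'=-10.3500 y'=1.6907

F_att = 1·(g−p) = 1·(13,-5) = (13.0000,-5.0000)
o1: d²=144 > ρ²=17 → inactive
o2: d²=82 > ρ²=17 → inactive
o3: d²=520 > ρ²=17 → inactive
o4: d²=9 ≤ ρ²=17; F_rep = 32·(0,-3)/9² = (0.0000,-1.1852)
F = F_att + ΣF_rep = (13.0000,-6.1852)
p' = p + 1/20·F = (-10.3500,1.6907)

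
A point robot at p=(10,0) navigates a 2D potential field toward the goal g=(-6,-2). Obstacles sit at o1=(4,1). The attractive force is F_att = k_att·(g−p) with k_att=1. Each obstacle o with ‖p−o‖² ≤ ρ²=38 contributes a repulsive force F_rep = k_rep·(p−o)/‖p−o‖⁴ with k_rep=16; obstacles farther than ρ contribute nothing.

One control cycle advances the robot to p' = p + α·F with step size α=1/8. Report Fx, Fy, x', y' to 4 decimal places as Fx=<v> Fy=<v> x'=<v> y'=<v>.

Fx=-15.9299 Fy=-2.0117 x'=8.0088 y'=-0.2515

F_att = 1·(g−p) = 1·(-16,-2) = (-16.0000,-2.0000)
o1: d²=37 ≤ ρ²=38; F_rep = 16·(6,-1)/37² = (0.0701,-0.0117)
F = F_att + ΣF_rep = (-15.9299,-2.0117)
p' = p + 1/8·F = (8.0088,-0.2515)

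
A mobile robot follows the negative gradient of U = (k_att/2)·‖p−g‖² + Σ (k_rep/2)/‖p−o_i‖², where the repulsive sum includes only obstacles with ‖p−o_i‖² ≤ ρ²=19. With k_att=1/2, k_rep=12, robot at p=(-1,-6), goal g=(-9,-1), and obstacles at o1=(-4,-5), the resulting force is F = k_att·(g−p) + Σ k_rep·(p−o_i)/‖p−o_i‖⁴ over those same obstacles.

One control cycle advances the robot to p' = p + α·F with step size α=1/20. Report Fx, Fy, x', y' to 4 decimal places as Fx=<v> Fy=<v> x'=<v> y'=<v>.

F_att = 1/2·(g−p) = 1/2·(-8,5) = (-4.0000,2.5000)
o1: d²=10 ≤ ρ²=19; F_rep = 12·(3,-1)/10² = (0.3600,-0.1200)
F = F_att + ΣF_rep = (-3.6400,2.3800)
p' = p + 1/20·F = (-1.1820,-5.8810)

Fx=-3.6400 Fy=2.3800 x'=-1.1820 y'=-5.8810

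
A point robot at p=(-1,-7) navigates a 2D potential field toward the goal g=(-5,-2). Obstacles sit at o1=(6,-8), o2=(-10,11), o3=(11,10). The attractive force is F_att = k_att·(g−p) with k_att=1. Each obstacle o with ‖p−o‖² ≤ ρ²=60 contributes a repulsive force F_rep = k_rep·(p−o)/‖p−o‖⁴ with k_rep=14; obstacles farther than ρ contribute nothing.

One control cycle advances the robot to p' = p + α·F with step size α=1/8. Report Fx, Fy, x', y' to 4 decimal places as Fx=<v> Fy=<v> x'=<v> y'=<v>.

F_att = 1·(g−p) = 1·(-4,5) = (-4.0000,5.0000)
o1: d²=50 ≤ ρ²=60; F_rep = 14·(-7,1)/50² = (-0.0392,0.0056)
o2: d²=405 > ρ²=60 → inactive
o3: d²=433 > ρ²=60 → inactive
F = F_att + ΣF_rep = (-4.0392,5.0056)
p' = p + 1/8·F = (-1.5049,-6.3743)

Fx=-4.0392 Fy=5.0056 x'=-1.5049 y'=-6.3743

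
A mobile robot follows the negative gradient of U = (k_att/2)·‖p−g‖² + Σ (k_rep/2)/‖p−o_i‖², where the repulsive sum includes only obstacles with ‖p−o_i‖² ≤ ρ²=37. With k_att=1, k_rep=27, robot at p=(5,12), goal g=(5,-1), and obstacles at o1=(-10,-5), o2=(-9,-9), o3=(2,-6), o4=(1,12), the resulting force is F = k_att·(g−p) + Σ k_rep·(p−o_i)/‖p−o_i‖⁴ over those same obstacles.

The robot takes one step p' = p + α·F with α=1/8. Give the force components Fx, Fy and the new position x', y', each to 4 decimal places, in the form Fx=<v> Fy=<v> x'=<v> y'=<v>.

Fx=0.4219 Fy=-13.0000 x'=5.0527 y'=10.3750

F_att = 1·(g−p) = 1·(0,-13) = (0.0000,-13.0000)
o1: d²=514 > ρ²=37 → inactive
o2: d²=637 > ρ²=37 → inactive
o3: d²=333 > ρ²=37 → inactive
o4: d²=16 ≤ ρ²=37; F_rep = 27·(4,0)/16² = (0.4219,0.0000)
F = F_att + ΣF_rep = (0.4219,-13.0000)
p' = p + 1/8·F = (5.0527,10.3750)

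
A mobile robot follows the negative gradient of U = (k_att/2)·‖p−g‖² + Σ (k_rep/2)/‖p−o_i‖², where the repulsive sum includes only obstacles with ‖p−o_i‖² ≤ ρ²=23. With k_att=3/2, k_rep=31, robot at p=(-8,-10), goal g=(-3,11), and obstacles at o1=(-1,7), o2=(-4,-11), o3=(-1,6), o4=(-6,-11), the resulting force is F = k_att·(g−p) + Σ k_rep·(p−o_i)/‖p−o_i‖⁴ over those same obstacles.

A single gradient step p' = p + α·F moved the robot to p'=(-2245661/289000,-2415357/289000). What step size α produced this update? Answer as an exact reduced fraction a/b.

α = 1/20

F_att = 3/2·(g−p) = 3/2·(5,21) = (7.5000,31.5000)
o1: d²=338 > ρ²=23 → inactive
o2: d²=17 ≤ ρ²=23; F_rep = 31·(-4,1)/17² = (-0.4291,0.1073)
o3: d²=305 > ρ²=23 → inactive
o4: d²=5 ≤ ρ²=23; F_rep = 31·(-2,1)/5² = (-2.4800,1.2400)
F = F_att + ΣF_rep = (4.5909,32.8473)
Δp = p'−p = (0.2295,1.6424); α = Δx/Fx = (66339/289000) / (66339/14450) = 1/20
check: Δy/Fy = (474643/289000) / (474643/14450) = 1/20 ✓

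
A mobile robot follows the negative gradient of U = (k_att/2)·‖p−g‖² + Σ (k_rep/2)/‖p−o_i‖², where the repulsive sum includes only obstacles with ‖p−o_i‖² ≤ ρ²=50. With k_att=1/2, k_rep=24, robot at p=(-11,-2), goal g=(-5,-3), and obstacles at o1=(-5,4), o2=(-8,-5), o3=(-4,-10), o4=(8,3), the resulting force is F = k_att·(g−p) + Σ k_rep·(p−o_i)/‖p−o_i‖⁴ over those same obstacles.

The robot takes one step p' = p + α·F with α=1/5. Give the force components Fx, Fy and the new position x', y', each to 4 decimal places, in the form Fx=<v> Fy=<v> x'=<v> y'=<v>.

Fx=2.7778 Fy=-0.2778 x'=-10.4444 y'=-2.0556

F_att = 1/2·(g−p) = 1/2·(6,-1) = (3.0000,-0.5000)
o1: d²=72 > ρ²=50 → inactive
o2: d²=18 ≤ ρ²=50; F_rep = 24·(-3,3)/18² = (-0.2222,0.2222)
o3: d²=113 > ρ²=50 → inactive
o4: d²=386 > ρ²=50 → inactive
F = F_att + ΣF_rep = (2.7778,-0.2778)
p' = p + 1/5·F = (-10.4444,-2.0556)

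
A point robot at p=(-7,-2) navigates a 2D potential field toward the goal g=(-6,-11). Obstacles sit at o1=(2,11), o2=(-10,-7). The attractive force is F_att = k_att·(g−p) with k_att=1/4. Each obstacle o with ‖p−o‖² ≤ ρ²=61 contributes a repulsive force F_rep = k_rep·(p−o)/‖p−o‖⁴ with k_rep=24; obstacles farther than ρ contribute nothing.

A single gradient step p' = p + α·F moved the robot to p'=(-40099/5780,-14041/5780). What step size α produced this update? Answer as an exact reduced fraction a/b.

F_att = 1/4·(g−p) = 1/4·(1,-9) = (0.2500,-2.2500)
o1: d²=250 > ρ²=61 → inactive
o2: d²=34 ≤ ρ²=61; F_rep = 24·(3,5)/34² = (0.0623,0.1038)
F = F_att + ΣF_rep = (0.3123,-2.1462)
Δp = p'−p = (0.0625,-0.4292); α = Δx/Fx = (361/5780) / (361/1156) = 1/5
check: Δy/Fy = (-2481/5780) / (-2481/1156) = 1/5 ✓

α = 1/5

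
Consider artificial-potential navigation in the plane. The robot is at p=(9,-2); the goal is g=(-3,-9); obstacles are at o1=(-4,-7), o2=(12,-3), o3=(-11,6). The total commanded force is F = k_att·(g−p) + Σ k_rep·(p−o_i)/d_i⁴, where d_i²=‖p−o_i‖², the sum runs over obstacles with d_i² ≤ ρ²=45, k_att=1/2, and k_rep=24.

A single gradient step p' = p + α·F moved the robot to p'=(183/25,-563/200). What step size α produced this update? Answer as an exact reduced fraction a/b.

F_att = 1/2·(g−p) = 1/2·(-12,-7) = (-6.0000,-3.5000)
o1: d²=194 > ρ²=45 → inactive
o2: d²=10 ≤ ρ²=45; F_rep = 24·(-3,1)/10² = (-0.7200,0.2400)
o3: d²=464 > ρ²=45 → inactive
F = F_att + ΣF_rep = (-6.7200,-3.2600)
Δp = p'−p = (-1.6800,-0.8150); α = Δx/Fx = (-42/25) / (-168/25) = 1/4
check: Δy/Fy = (-163/200) / (-163/50) = 1/4 ✓

α = 1/4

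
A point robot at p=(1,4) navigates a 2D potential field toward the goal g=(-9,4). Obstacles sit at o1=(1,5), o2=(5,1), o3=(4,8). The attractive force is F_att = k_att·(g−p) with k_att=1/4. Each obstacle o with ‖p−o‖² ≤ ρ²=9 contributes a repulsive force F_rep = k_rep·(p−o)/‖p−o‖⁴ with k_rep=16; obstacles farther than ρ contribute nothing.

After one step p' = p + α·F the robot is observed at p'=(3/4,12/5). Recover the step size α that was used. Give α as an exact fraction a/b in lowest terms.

F_att = 1/4·(g−p) = 1/4·(-10,0) = (-2.5000,0.0000)
o1: d²=1 ≤ ρ²=9; F_rep = 16·(0,-1)/1² = (0.0000,-16.0000)
o2: d²=25 > ρ²=9 → inactive
o3: d²=25 > ρ²=9 → inactive
F = F_att + ΣF_rep = (-2.5000,-16.0000)
Δp = p'−p = (-0.2500,-1.6000); α = Δx/Fx = (-1/4) / (-5/2) = 1/10
check: Δy/Fy = (-8/5) / (-16) = 1/10 ✓

α = 1/10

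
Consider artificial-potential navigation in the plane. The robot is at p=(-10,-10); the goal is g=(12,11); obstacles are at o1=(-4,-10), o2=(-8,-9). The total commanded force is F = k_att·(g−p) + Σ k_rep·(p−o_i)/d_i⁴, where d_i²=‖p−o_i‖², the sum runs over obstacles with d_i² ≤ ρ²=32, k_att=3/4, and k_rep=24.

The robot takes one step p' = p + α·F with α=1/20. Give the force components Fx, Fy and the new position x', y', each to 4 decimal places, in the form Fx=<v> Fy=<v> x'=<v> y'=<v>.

F_att = 3/4·(g−p) = 3/4·(22,21) = (16.5000,15.7500)
o1: d²=36 > ρ²=32 → inactive
o2: d²=5 ≤ ρ²=32; F_rep = 24·(-2,-1)/5² = (-1.9200,-0.9600)
F = F_att + ΣF_rep = (14.5800,14.7900)
p' = p + 1/20·F = (-9.2710,-9.2605)

Fx=14.5800 Fy=14.7900 x'=-9.2710 y'=-9.2605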